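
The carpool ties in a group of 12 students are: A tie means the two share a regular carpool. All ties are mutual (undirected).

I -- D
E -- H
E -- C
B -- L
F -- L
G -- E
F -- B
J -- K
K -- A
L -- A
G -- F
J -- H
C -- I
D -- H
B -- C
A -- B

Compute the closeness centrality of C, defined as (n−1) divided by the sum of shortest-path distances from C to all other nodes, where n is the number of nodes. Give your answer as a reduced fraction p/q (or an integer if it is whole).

11/21

Distances from C: A:2, B:1, D:2, E:1, F:2, G:2, H:2, I:1, J:3, K:3, L:2. Sum = 21.
n = 12, so closeness = 11/21.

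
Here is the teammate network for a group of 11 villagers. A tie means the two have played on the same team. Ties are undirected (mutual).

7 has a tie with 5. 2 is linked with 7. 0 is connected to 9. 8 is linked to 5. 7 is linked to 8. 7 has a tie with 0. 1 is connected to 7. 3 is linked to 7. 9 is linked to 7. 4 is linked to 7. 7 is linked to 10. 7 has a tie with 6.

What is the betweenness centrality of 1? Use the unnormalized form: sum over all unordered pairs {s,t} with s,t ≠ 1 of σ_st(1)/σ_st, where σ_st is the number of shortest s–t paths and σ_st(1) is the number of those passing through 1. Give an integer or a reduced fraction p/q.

0

No shortest path between any pair of other nodes passes through 1.
Summing the contributions gives betweenness(1) = 0.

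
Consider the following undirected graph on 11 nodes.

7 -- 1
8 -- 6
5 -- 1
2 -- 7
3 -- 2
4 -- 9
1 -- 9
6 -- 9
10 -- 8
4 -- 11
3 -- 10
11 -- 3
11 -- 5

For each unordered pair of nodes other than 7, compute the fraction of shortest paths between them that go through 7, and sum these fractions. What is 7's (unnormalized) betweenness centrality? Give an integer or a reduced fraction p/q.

23/6

Pairs whose geodesics pass through 7 — 5–2: 1/2; 1–2: 1; 1–3: 1/2; 1–10: 1/3; 2–6: 1/2; 2–9: 1.
All other pairs contribute 0.
Summing the contributions gives betweenness(7) = 23/6.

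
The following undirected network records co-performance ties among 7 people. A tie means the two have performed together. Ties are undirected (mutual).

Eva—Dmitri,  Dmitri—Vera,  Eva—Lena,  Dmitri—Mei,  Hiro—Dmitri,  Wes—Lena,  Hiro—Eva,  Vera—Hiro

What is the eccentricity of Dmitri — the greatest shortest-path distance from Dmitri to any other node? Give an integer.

3

Distances from Dmitri: Eva:1, Hiro:1, Lena:2, Mei:1, Vera:1, Wes:3.
The largest is 3 (to Wes), so the eccentricity of Dmitri is 3.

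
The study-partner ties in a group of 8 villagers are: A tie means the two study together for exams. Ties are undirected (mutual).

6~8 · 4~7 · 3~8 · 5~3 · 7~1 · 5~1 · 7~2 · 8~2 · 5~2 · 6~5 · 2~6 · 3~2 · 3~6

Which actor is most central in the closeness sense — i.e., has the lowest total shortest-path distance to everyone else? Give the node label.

Farness (sum of distances to all others) for each node — 1:13, 2:9, 3:11, 4:17, 5:11, 6:11, 7:11, 8:13.
The smallest farness is 9, for 2, so 2 has the highest closeness.

2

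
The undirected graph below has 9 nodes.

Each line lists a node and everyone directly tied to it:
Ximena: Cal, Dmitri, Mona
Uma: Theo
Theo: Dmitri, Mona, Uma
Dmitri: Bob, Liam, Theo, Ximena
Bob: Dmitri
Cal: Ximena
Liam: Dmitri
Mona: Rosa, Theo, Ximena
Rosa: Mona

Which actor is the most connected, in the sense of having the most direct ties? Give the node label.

Dmitri

Degrees — Bob:1, Cal:1, Dmitri:4, Liam:1, Mona:3, Rosa:1, Theo:3, Uma:1, Ximena:3.
The maximum is 4, attained only by Dmitri.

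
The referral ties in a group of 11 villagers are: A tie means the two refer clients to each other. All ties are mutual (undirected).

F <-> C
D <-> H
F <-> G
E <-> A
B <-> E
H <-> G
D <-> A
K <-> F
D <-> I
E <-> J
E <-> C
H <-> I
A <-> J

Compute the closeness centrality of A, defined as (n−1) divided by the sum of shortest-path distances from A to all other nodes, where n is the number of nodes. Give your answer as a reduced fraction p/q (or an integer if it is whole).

Distances from A: B:2, C:2, D:1, E:1, F:3, G:3, H:2, I:2, J:1, K:4. Sum = 21.
n = 11, so closeness = 10/21.

10/21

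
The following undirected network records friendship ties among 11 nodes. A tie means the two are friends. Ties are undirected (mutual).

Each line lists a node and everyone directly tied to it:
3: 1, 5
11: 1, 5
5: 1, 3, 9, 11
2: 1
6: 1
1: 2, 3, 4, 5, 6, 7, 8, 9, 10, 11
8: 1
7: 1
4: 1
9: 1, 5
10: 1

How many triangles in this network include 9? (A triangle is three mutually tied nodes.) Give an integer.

1

9's neighbors: 1 and 5.
Neighbor pairs that are themselves tied: 9–1–5. Each forms one triangle with 9, for 1 in total.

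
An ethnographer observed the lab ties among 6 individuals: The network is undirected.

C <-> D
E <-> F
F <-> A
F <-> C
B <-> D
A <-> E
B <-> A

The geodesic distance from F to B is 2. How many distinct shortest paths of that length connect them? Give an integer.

The shortest distance is 2, and the only length-2 path is F–A–B. So there is exactly 1 shortest path.

1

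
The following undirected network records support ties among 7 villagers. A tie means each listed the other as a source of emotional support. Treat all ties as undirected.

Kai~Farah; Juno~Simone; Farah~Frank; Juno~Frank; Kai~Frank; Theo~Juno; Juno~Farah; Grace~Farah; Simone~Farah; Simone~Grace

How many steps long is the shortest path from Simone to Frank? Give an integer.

One shortest route is Simone – Farah – Frank, which uses 2 edges, and Simone and Frank are not directly tied, so nothing shorter exists. So d(Simone,Frank) = 2.

2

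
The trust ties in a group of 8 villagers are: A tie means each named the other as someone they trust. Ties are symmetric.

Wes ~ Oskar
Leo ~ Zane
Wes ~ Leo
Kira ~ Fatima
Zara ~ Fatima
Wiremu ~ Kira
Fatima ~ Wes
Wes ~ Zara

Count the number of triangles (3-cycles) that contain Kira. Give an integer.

0

Kira's neighbors are Fatima and Wiremu, but none of them are tied to each other, so no triangle contains Kira.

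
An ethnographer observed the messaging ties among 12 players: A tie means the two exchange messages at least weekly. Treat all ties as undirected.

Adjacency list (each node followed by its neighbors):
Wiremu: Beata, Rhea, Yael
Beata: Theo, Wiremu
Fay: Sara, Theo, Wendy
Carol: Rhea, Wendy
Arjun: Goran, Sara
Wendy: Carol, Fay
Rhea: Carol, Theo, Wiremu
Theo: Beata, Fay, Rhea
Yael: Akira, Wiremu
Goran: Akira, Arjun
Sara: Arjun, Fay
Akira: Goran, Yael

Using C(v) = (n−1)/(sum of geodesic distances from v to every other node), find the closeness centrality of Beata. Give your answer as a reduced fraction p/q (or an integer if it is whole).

Distances from Beata: Akira:3, Arjun:4, Carol:3, Fay:2, Goran:4, Rhea:2, Sara:3, Theo:1, Wendy:3, Wiremu:1, Yael:2. Sum = 28.
n = 12, so closeness = 11/28.

11/28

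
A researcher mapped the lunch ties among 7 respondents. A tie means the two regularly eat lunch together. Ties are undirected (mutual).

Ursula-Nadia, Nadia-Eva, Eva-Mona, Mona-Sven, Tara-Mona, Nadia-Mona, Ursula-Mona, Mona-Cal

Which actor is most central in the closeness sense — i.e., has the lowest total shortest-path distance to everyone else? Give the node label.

Mona

Farness (sum of distances to all others) for each node — Cal:11, Eva:10, Mona:6, Nadia:9, Sven:11, Tara:11, Ursula:10.
The smallest farness is 6, for Mona, so Mona has the highest closeness.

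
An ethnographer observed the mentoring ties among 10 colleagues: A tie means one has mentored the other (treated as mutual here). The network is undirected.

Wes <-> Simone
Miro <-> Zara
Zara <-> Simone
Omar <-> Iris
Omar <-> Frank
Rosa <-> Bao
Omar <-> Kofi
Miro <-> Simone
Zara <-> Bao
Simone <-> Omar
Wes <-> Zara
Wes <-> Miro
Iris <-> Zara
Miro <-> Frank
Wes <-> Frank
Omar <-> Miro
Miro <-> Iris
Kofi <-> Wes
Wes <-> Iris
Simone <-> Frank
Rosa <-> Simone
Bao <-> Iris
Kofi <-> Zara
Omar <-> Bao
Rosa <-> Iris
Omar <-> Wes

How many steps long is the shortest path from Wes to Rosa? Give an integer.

One shortest route is Wes – Iris – Rosa, which uses 2 edges, and Wes and Rosa are not directly tied, so nothing shorter exists. So d(Wes,Rosa) = 2.

2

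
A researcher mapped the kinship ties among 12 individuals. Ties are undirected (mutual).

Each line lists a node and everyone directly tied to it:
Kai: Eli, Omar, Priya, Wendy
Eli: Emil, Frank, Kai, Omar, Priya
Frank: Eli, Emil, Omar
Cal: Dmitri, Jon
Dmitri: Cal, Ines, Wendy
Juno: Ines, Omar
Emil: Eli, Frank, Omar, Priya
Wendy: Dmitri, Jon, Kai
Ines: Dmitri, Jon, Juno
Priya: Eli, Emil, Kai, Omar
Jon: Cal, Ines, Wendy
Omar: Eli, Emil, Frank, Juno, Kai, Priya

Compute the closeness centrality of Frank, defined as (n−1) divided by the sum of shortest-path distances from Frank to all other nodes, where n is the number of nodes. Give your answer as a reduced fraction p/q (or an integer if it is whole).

Distances from Frank: Cal:5, Dmitri:4, Eli:1, Emil:1, Ines:3, Jon:4, Juno:2, Kai:2, Omar:1, Priya:2, Wendy:3. Sum = 28.
n = 12, so closeness = 11/28.

11/28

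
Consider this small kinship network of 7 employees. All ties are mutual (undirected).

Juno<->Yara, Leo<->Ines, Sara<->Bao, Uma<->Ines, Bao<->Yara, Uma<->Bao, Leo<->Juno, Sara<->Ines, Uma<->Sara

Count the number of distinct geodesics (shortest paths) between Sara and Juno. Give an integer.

The shortest distance is 3. The length-3 paths are: Sara–Bao–Yara–Juno; Sara–Ines–Leo–Juno.
That gives 2 distinct shortest paths.

2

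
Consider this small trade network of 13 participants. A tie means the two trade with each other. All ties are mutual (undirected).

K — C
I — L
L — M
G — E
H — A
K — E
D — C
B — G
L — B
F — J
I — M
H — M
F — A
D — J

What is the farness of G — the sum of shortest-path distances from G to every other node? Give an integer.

39

Distances from G: A:5, B:1, C:3, D:4, E:1, F:6, H:4, I:3, J:5, K:2, L:2, M:3.
Sum = 5 + 1 + 3 + 4 + 1 + 6 + 4 + 3 + 5 + 2 + 2 + 3 = 39.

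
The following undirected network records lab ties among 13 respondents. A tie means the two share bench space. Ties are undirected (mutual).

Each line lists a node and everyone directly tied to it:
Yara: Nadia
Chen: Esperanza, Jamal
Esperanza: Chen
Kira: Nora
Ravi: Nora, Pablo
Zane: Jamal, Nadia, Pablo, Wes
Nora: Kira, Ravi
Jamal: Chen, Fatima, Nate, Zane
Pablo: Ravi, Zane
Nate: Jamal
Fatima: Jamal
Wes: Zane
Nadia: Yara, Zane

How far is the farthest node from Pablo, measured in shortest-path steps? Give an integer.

4

Distances from Pablo: Chen:3, Esperanza:4, Fatima:3, Jamal:2, Kira:3, Nadia:2, Nate:3, Nora:2, Ravi:1, Wes:2, Yara:3, Zane:1.
The largest is 4 (to Esperanza), so the eccentricity of Pablo is 4.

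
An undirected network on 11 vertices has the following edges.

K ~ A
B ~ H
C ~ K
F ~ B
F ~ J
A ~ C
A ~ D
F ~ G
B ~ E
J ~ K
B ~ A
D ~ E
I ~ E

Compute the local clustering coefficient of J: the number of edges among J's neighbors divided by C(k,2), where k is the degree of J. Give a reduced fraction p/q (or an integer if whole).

J's neighbors: F and K (k = 2).
Possible neighbor pairs: C(2,2) = 1. Edges among them: none → e = 0.
Clustering(J) = 0/1.

0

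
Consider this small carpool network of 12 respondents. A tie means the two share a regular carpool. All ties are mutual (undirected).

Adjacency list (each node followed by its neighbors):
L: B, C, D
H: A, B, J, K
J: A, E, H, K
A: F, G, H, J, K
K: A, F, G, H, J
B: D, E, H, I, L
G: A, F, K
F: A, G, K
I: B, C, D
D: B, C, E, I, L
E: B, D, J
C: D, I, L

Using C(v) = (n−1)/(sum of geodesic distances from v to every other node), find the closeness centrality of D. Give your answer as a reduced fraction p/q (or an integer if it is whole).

Distances from D: A:3, B:1, C:1, E:1, F:4, G:4, H:2, I:1, J:2, K:3, L:1. Sum = 23.
n = 12, so closeness = 11/23.

11/23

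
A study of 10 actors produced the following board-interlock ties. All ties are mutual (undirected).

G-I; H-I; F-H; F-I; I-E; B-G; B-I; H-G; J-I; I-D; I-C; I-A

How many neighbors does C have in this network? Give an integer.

C is directly tied to I. That is 1 neighbor, so the degree of C is 1.

1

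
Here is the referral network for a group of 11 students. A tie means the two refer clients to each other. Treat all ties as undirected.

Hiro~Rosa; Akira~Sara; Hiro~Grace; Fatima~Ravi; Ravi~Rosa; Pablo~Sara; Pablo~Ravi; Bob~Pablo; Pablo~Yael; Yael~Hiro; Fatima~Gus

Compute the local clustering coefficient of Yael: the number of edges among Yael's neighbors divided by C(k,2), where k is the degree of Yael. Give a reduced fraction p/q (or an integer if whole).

0

Yael's neighbors: Hiro and Pablo (k = 2).
Possible neighbor pairs: C(2,2) = 1. Edges among them: none → e = 0.
Clustering(Yael) = 0/1.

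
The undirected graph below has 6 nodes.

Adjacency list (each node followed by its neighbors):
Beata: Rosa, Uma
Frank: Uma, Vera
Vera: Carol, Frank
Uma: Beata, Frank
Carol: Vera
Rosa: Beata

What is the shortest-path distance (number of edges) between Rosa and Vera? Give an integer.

One shortest route is Rosa – Beata – Uma – Frank – Vera, which uses 4 edges, and at distance 3 from Rosa we only reach {Frank}, which does not include Vera. So d(Rosa,Vera) = 4.

4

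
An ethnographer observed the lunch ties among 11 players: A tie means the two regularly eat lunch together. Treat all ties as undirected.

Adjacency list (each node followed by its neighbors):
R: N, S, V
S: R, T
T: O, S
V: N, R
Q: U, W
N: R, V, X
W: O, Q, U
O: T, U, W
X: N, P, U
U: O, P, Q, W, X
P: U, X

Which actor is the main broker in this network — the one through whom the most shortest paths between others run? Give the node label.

U

Unnormalized betweenness of each node: N:23/2, O:9, P:0, Q:0, R:6, S:5, T:13/2, U:17, V:0, W:3/2, X:27/2.
U has the largest value, 17, making it the main broker — the node through which the most shortest paths run.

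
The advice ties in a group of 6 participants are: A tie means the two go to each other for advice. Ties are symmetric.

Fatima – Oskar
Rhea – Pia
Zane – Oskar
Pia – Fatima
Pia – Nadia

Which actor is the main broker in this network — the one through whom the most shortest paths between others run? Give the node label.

Pia

Unnormalized betweenness of each node: Fatima:6, Nadia:0, Oskar:4, Pia:7, Rhea:0, Zane:0.
Pia has the largest value, 7, making it the main broker — the node through which the most shortest paths run.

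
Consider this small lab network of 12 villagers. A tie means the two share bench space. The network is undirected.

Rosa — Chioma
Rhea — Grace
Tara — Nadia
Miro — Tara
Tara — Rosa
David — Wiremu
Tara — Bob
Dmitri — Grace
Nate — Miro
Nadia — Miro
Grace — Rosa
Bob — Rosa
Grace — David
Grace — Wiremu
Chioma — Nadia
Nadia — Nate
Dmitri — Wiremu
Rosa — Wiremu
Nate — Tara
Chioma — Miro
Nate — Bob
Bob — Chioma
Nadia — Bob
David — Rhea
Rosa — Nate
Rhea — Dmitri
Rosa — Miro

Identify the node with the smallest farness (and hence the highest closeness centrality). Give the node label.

Rosa

Farness (sum of distances to all others) for each node — Bob:20, Chioma:21, David:26, Dmitri:26, Grace:18, Miro:20, Nadia:25, Nate:20, Rhea:26, Rosa:15, Tara:20, Wiremu:19.
The smallest farness is 15, for Rosa, so Rosa has the highest closeness.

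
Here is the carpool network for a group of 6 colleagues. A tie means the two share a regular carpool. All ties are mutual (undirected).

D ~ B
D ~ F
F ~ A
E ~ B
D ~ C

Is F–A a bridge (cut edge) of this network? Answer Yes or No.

Without the F–A edge there is no alternate route between F and A, so the network disconnects. It is a bridge.

Yes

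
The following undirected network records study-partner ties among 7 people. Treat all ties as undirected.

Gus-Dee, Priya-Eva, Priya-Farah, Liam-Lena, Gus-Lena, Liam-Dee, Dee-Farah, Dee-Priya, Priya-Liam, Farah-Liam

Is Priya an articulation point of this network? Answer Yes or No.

Yes

Removing Priya leaves {Dee, Farah, Gus, Lena, and Liam} with no path to {Eva}, so the network splits into 2 components. Priya is a cut vertex.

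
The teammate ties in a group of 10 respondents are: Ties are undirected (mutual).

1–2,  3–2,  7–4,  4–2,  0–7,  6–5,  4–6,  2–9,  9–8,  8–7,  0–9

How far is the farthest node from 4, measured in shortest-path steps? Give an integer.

Distances from 4: 0:2, 1:2, 2:1, 3:2, 5:2, 6:1, 7:1, 8:2, 9:2.
The largest is 2 (to 8, 0, 5, 9, 3, and 1), so the eccentricity of 4 is 2.

2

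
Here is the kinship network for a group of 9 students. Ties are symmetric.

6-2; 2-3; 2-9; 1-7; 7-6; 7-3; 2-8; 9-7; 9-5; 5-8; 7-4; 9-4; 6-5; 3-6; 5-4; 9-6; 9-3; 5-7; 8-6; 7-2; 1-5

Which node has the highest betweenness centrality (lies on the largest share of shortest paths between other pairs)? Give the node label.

Unnormalized betweenness of each node: 1:0, 2:7/6, 3:0, 4:0, 5:9/2, 6:7/4, 7:65/12, 8:1/4, 9:23/12.
7 has the largest value, 65/12, making it the main broker — the node through which the most shortest paths run.

7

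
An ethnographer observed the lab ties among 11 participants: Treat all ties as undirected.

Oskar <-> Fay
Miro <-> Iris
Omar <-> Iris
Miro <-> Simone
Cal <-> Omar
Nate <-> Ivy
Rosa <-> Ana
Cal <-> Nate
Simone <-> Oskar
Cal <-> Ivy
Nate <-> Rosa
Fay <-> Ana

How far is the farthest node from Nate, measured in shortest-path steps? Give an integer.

5

Distances from Nate: Ana:2, Cal:1, Fay:3, Iris:3, Ivy:1, Miro:4, Omar:2, Oskar:4, Rosa:1, Simone:5.
The largest is 5 (to Simone), so the eccentricity of Nate is 5.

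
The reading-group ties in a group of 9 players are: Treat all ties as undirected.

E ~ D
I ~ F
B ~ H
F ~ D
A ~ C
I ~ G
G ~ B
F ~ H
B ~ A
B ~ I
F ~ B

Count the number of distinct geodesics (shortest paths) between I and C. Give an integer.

1

The shortest distance is 3, and the only length-3 path is I–B–A–C. So there is exactly 1 shortest path.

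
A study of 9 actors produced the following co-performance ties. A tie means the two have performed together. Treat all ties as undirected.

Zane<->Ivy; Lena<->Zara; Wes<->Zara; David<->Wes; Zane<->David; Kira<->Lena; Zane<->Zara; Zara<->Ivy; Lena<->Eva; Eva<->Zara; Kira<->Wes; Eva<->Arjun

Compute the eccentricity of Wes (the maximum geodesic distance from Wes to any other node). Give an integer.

3

Distances from Wes: Arjun:3, David:1, Eva:2, Ivy:2, Kira:1, Lena:2, Zane:2, Zara:1.
The largest is 3 (to Arjun), so the eccentricity of Wes is 3.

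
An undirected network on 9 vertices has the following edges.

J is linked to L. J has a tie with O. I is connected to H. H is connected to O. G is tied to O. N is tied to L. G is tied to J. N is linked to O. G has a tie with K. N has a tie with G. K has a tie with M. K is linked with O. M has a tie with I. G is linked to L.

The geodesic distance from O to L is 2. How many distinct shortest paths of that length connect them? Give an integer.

3

The shortest distance is 2. The length-2 paths are: O–N–L; O–J–L; O–G–L.
That gives 3 distinct shortest paths.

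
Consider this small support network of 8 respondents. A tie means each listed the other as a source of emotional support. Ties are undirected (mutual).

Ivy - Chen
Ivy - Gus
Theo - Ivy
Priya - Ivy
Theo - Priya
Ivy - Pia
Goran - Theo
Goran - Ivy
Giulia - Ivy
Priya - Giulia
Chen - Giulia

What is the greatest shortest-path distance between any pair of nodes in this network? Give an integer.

2

Eccentricity of each node (its greatest distance to any other): Chen:2, Giulia:2, Goran:2, Gus:2, Ivy:1, Pia:2, Priya:2, Theo:2.
The maximum eccentricity is 2, realized for instance by the pair Chen–Theo via Chen – Ivy – Theo. So the diameter is 2.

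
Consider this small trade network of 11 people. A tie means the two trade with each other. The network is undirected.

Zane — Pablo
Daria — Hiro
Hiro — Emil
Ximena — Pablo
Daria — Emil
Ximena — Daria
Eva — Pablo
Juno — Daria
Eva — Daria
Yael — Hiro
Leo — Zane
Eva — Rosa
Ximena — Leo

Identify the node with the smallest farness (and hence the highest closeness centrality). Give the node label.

Daria

Farness (sum of distances to all others) for each node — Daria:16, Emil:23, Eva:19, Hiro:22, Juno:25, Leo:26, Pablo:22, Rosa:28, Ximena:19, Yael:31, Zane:29.
The smallest farness is 16, for Daria, so Daria has the highest closeness.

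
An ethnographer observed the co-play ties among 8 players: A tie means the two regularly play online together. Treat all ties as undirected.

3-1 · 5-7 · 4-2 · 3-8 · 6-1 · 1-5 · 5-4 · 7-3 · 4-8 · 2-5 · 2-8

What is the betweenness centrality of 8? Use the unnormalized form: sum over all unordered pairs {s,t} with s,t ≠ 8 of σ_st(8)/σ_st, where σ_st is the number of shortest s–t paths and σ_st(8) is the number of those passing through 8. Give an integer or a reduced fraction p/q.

2

Pairs whose geodesics pass through 8 — 2–3: 1; 4–3: 1.
All other pairs contribute 0.
Summing the contributions gives betweenness(8) = 2.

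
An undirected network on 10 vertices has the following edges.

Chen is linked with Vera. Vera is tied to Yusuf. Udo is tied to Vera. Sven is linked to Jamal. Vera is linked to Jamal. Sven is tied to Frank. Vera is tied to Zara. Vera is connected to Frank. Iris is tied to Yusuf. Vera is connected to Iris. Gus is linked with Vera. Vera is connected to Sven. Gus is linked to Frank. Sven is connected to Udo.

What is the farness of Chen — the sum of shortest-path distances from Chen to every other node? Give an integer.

Distances from Chen: Frank:2, Gus:2, Iris:2, Jamal:2, Sven:2, Udo:2, Vera:1, Yusuf:2, Zara:2.
Sum = 2 + 2 + 2 + 2 + 2 + 2 + 1 + 2 + 2 = 17.

17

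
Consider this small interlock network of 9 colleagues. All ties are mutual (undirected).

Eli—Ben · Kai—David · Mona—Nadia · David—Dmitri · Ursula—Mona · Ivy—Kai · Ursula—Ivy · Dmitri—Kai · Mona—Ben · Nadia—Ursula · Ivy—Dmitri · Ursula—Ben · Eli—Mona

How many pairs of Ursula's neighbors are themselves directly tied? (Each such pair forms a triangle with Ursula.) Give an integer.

2

Ursula's neighbors: Ben, Ivy, Mona, and Nadia.
Neighbor pairs that are themselves tied: Ursula–Ben–Mona; Ursula–Mona–Nadia. Each forms one triangle with Ursula, for 2 in total.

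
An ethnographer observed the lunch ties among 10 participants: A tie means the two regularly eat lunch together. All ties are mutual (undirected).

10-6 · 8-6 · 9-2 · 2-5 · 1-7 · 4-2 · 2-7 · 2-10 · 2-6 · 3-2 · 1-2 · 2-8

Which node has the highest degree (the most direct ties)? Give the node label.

2

Degrees — 1:2, 2:9, 3:1, 4:1, 5:1, 6:3, 7:2, 8:2, 9:1, 10:2.
The maximum is 9, attained only by 2.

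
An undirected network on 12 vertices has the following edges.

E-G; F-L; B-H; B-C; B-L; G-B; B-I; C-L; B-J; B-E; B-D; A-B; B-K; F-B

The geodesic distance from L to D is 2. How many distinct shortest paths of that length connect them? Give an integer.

1

The shortest distance is 2, and the only length-2 path is L–B–D. So there is exactly 1 shortest path.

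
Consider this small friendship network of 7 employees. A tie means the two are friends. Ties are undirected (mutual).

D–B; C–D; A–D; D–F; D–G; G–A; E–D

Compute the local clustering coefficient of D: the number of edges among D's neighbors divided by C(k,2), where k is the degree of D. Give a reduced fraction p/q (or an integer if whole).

1/15

D's neighbors: A, B, C, E, F, and G (k = 6).
Possible neighbor pairs: C(6,2) = 15. Edges among them: A–G → e = 1.
Clustering(D) = 1/15.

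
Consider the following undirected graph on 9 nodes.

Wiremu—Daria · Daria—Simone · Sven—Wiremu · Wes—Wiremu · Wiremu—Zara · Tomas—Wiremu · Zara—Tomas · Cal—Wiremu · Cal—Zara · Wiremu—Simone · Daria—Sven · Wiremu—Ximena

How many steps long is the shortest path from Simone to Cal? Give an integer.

One shortest route is Simone – Wiremu – Cal, which uses 2 edges, and Simone and Cal are not directly tied, so nothing shorter exists. So d(Simone,Cal) = 2.

2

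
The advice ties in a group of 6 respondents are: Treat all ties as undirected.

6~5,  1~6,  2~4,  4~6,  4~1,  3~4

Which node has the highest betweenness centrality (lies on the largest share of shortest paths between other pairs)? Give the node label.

Unnormalized betweenness of each node: 1:0, 2:0, 3:0, 4:7, 5:0, 6:4.
4 has the largest value, 7, making it the main broker — the node through which the most shortest paths run.

4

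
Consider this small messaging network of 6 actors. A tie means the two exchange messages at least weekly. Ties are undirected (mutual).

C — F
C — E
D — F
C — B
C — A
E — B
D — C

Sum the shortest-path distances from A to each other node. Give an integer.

Distances from A: B:2, C:1, D:2, E:2, F:2.
Sum = 2 + 1 + 2 + 2 + 2 = 9.

9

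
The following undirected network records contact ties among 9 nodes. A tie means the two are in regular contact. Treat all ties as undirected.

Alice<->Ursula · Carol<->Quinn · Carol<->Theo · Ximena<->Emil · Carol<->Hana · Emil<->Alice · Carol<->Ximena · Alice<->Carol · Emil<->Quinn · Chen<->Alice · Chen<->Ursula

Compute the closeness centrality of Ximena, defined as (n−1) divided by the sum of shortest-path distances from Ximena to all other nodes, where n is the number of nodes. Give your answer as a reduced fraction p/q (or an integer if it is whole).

Distances from Ximena: Alice:2, Carol:1, Chen:3, Emil:1, Hana:2, Quinn:2, Theo:2, Ursula:3. Sum = 16.
n = 9, so closeness = 8/16 = 1/2.

1/2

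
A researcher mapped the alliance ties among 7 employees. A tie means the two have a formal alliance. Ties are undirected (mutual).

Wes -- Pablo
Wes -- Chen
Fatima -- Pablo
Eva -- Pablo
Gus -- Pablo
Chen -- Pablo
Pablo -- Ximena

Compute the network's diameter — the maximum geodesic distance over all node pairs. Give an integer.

2

Eccentricity of each node (its greatest distance to any other): Chen:2, Eva:2, Fatima:2, Gus:2, Pablo:1, Wes:2, Ximena:2.
The maximum eccentricity is 2, realized for instance by the pair Gus–Chen via Gus – Pablo – Chen. So the diameter is 2.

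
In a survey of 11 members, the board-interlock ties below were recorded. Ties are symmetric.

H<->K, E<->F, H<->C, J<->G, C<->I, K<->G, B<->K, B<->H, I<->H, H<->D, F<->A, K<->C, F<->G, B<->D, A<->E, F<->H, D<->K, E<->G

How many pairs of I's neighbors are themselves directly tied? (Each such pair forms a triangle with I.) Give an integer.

I's neighbors: C and H.
Neighbor pairs that are themselves tied: I–C–H. Each forms one triangle with I, for 1 in total.

1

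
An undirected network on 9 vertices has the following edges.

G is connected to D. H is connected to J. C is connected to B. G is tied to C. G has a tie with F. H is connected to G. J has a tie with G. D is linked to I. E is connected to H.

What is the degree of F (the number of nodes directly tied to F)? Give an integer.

1

F is directly tied to G. That is 1 neighbor, so the degree of F is 1.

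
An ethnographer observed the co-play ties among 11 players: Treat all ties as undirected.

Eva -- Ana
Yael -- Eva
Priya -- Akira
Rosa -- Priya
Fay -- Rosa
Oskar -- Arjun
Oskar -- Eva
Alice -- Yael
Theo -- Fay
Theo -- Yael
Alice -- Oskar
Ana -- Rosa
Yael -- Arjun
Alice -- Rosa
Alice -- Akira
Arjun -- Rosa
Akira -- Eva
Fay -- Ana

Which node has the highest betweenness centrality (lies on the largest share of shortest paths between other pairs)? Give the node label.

Unnormalized betweenness of each node: Akira:17/6, Alice:35/6, Ana:8/3, Arjun:5/2, Eva:20/3, Fay:3, Oskar:3/2, Priya:1, Rosa:23/2, Theo:1, Yael:13/2.
Rosa has the largest value, 23/2, making it the main broker — the node through which the most shortest paths run.

Rosa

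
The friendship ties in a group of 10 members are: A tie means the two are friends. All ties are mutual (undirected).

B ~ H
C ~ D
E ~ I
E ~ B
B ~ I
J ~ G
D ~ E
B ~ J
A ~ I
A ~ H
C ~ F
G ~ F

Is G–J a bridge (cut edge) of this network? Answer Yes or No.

No

Even without that edge, G still reaches J via G – F – C – D – E – B – J, so the network stays connected. Not a bridge.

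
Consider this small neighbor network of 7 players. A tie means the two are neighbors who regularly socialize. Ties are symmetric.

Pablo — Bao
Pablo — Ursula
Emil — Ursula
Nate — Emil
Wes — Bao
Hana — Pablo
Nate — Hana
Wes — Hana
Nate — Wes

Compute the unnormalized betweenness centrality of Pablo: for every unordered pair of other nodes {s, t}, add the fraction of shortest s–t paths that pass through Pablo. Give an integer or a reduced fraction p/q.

Pairs whose geodesics pass through Pablo — Wes–Ursula: 2/3; Bao–Ursula: 1; Bao–Emil: 1/2; Bao–Hana: 1/2; Ursula–Hana: 1.
All other pairs contribute 0.
Summing the contributions gives betweenness(Pablo) = 11/3.

11/3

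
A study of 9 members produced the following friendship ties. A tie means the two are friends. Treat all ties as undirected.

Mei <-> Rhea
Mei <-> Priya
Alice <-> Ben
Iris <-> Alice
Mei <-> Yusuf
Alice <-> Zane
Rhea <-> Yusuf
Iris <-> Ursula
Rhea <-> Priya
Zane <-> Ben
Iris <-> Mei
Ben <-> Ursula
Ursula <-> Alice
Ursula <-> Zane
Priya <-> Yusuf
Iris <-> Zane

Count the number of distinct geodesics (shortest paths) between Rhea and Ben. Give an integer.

The shortest distance is 4. The length-4 paths are: Rhea–Mei–Iris–Ursula–Ben; Rhea–Mei–Iris–Zane–Ben; Rhea–Mei–Iris–Alice–Ben.
That gives 3 distinct shortest paths.

3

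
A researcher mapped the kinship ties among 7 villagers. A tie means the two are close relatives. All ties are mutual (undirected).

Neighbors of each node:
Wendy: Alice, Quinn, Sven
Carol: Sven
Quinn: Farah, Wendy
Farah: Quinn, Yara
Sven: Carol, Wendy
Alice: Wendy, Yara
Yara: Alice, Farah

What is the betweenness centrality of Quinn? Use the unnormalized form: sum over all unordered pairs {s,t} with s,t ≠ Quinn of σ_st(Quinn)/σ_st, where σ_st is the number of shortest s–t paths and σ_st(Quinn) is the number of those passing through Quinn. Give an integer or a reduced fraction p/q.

Pairs whose geodesics pass through Quinn — Wendy–Farah: 1; Farah–Sven: 1; Farah–Carol: 1.
All other pairs contribute 0.
Summing the contributions gives betweenness(Quinn) = 3.

3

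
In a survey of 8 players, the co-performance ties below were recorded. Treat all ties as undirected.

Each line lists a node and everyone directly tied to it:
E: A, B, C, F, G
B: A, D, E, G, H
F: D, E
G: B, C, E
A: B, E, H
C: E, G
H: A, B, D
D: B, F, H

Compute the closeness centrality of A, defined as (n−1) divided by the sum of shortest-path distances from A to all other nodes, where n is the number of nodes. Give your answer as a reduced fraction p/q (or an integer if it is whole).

Distances from A: B:1, C:2, D:2, E:1, F:2, G:2, H:1. Sum = 11.
n = 8, so closeness = 7/11.

7/11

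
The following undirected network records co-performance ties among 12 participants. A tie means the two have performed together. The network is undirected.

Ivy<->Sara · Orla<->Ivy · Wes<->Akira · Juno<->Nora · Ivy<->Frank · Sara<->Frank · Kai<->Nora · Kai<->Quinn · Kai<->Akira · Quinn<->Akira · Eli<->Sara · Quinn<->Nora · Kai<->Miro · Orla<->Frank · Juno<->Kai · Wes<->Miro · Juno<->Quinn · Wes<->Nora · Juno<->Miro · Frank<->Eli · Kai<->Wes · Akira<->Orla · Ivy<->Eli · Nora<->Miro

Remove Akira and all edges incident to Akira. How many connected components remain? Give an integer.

Without Akira, the remaining ties split the others into: {Eli, Frank, Ivy, Orla, Sara}; {Juno, Kai, Miro, Nora, Quinn, Wes}.
That's 2 separate components.

2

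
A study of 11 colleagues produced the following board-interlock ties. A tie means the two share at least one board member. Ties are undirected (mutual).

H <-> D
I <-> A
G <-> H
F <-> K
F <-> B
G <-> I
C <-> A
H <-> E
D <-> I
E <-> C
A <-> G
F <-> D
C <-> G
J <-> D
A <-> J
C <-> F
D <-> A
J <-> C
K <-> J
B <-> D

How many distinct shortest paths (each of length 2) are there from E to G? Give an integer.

The shortest distance is 2. The length-2 paths are: E–H–G; E–C–G.
That gives 2 distinct shortest paths.

2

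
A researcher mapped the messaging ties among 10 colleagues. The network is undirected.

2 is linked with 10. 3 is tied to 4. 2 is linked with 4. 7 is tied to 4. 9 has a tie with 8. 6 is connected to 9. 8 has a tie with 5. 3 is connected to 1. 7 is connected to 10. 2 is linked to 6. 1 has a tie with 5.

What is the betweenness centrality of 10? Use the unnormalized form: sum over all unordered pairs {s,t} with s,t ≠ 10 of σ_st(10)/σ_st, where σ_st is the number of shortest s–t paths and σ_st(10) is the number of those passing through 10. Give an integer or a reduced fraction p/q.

11/6

Pairs whose geodesics pass through 10 — 7–2: 1/2; 7–6: 1/2; 7–9: 1/2; 7–8: 1/3.
All other pairs contribute 0.
Summing the contributions gives betweenness(10) = 11/6.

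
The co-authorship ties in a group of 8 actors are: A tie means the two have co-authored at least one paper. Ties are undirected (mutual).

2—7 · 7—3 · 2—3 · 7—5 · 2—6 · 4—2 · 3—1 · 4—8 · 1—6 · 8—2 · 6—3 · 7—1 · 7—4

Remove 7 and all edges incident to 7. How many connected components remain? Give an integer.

2

Without 7, the remaining ties split the others into: {1, 2, 3, 4, 6, 8}; {5}.
That's 2 separate components.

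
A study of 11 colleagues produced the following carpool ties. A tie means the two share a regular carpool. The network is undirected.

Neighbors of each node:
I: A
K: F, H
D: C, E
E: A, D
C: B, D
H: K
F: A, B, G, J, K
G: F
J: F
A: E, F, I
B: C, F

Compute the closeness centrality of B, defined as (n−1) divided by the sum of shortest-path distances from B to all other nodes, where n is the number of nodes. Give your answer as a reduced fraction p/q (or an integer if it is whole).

Distances from B: A:2, C:1, D:2, E:3, F:1, G:2, H:3, I:3, J:2, K:2. Sum = 21.
n = 11, so closeness = 10/21.

10/21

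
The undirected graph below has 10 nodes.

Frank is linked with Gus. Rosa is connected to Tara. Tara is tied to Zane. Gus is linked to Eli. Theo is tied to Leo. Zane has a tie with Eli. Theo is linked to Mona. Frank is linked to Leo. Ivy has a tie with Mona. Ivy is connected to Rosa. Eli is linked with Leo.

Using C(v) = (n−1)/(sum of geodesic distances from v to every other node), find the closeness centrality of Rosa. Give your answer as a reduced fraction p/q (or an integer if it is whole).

9/25

Distances from Rosa: Eli:3, Frank:5, Gus:4, Ivy:1, Leo:4, Mona:2, Tara:1, Theo:3, Zane:2. Sum = 25.
n = 10, so closeness = 9/25.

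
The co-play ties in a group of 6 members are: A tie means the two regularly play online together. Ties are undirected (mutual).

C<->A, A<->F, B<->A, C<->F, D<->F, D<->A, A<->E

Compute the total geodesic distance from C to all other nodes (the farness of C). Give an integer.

Distances from C: A:1, B:2, D:2, E:2, F:1.
Sum = 1 + 2 + 2 + 2 + 1 = 8.

8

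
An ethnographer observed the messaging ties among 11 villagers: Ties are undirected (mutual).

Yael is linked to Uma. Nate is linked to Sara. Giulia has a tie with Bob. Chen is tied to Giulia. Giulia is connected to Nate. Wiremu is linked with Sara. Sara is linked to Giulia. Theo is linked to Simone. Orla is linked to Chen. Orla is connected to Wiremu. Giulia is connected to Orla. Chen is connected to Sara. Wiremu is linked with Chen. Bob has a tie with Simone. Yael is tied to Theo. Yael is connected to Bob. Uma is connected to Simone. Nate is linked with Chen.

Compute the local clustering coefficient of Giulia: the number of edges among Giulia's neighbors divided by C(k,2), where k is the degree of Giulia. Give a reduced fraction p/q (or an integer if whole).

2/5

Giulia's neighbors: Bob, Chen, Nate, Orla, and Sara (k = 5).
Possible neighbor pairs: C(5,2) = 10. Edges among them: Chen–Nate, Chen–Orla, Chen–Sara, Nate–Sara → e = 4.
Clustering(Giulia) = 4/10 = 2/5.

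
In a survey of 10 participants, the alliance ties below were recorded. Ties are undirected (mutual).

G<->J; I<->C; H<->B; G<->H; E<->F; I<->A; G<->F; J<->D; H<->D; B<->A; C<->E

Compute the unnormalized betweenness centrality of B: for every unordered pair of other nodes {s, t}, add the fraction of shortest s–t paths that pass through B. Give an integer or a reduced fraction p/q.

Pairs whose geodesics pass through B — A–F: 1/2; A–G: 1; A–J: 2/2; A–D: 1; A–H: 1; I–G: 1/2; I–J: 2/3; I–D: 1; I–H: 1; C–D: 1/3; C–H: 1/2.
All other pairs contribute 0.
Summing the contributions gives betweenness(B) = 17/2.

17/2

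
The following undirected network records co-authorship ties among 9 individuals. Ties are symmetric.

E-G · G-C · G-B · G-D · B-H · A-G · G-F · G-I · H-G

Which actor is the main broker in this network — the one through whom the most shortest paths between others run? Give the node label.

G

Unnormalized betweenness of each node: A:0, B:0, C:0, D:0, E:0, F:0, G:27, H:0, I:0.
G has the largest value, 27, making it the main broker — the node through which the most shortest paths run.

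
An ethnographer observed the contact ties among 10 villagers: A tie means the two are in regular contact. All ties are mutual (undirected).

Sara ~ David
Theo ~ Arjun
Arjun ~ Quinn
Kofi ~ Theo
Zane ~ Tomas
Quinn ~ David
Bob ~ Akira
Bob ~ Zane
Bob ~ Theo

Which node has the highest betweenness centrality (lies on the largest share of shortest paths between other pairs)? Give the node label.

Unnormalized betweenness of each node: Akira:0, Arjun:18, Bob:20, David:8, Kofi:0, Quinn:14, Sara:0, Theo:24, Tomas:0, Zane:8.
Theo has the largest value, 24, making it the main broker — the node through which the most shortest paths run.

Theo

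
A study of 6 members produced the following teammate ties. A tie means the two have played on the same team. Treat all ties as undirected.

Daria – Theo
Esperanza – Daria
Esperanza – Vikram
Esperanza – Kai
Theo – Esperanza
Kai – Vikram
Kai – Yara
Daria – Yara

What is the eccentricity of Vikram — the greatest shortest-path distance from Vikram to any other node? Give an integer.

2

Distances from Vikram: Daria:2, Esperanza:1, Kai:1, Theo:2, Yara:2.
The largest is 2 (to Theo, Daria, and Yara), so the eccentricity of Vikram is 2.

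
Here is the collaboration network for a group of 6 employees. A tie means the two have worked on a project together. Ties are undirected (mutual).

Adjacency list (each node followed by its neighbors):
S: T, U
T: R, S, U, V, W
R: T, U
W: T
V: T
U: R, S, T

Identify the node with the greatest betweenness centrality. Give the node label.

Unnormalized betweenness of each node: R:0, S:0, T:15/2, U:1/2, V:0, W:0.
T has the largest value, 15/2, making it the main broker — the node through which the most shortest paths run.

T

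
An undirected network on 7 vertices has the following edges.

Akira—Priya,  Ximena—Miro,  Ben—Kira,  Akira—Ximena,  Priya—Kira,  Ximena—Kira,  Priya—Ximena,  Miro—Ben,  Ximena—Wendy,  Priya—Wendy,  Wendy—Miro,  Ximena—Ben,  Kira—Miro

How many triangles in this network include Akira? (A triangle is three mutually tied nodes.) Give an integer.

1

Akira's neighbors: Priya and Ximena.
Neighbor pairs that are themselves tied: Akira–Priya–Ximena. Each forms one triangle with Akira, for 1 in total.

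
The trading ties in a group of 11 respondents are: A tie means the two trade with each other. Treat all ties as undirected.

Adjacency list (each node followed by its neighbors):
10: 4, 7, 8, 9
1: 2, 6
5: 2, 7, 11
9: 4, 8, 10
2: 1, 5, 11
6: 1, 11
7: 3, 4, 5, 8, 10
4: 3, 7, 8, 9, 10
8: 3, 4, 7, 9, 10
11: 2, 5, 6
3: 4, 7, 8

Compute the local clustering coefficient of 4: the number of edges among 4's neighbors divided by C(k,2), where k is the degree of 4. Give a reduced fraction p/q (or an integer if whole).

4's neighbors: 3, 7, 8, 9, and 10 (k = 5).
Possible neighbor pairs: C(5,2) = 10. Edges among them: 3–7, 3–8, 7–8, 7–10, 8–9, 8–10, 9–10 → e = 7.
Clustering(4) = 7/10.

7/10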